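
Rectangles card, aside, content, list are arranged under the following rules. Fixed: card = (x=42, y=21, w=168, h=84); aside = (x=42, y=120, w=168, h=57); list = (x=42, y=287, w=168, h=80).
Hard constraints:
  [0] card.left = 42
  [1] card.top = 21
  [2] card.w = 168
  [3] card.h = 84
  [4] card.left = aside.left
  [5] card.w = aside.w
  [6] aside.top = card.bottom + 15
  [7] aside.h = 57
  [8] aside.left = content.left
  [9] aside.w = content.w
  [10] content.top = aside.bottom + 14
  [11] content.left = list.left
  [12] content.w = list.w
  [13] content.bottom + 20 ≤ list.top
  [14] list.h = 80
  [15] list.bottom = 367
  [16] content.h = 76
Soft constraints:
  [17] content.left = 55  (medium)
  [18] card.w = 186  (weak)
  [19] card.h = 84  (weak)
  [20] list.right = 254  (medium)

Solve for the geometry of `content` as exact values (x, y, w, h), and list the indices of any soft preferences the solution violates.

content = (x=42, y=191, w=168, h=76)
violated soft preferences: 17, 18, 20

1. content.x = 42  [aside.left = content.left]
2. content.w = 168  [aside.w = content.w]
3. content.y = 191  [content.top = aside.bottom + 14]
4. content.h = 76  [content.h = 76]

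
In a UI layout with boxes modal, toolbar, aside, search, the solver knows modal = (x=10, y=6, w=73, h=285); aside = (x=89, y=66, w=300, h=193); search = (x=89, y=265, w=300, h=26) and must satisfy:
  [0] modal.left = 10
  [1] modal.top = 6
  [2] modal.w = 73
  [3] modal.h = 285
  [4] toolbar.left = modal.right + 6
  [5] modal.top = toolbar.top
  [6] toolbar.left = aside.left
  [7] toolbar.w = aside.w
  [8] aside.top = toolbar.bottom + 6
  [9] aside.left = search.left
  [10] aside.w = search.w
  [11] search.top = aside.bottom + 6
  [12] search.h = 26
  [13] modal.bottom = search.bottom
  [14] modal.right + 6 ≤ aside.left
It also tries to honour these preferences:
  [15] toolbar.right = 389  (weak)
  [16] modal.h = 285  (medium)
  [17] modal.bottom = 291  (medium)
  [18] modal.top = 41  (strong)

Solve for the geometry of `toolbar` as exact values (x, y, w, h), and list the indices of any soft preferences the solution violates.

1. toolbar.x = 89  [toolbar.left = modal.right + 6]
2. toolbar.y = 6  [modal.top = toolbar.top]
3. toolbar.w = 300  [toolbar.w = aside.w]
4. toolbar.h = 54  [aside.top = toolbar.bottom + 6]

toolbar = (x=89, y=6, w=300, h=54)
violated soft preferences: 18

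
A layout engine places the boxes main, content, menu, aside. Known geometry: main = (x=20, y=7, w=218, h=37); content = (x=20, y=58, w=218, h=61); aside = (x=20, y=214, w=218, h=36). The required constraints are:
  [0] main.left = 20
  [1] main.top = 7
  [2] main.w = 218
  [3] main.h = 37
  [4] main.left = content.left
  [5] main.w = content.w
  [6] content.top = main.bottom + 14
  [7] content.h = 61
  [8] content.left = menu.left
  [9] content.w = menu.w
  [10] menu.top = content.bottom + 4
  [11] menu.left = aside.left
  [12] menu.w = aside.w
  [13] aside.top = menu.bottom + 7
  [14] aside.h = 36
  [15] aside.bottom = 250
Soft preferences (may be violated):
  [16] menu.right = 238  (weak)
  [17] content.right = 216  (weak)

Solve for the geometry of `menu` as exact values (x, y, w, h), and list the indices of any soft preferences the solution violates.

1. menu.x = 20  [content.left = menu.left]
2. menu.w = 218  [content.w = menu.w]
3. menu.y = 123  [menu.top = content.bottom + 4]
4. menu.h = 84  [aside.top = menu.bottom + 7]

menu = (x=20, y=123, w=218, h=84)
violated soft preferences: 17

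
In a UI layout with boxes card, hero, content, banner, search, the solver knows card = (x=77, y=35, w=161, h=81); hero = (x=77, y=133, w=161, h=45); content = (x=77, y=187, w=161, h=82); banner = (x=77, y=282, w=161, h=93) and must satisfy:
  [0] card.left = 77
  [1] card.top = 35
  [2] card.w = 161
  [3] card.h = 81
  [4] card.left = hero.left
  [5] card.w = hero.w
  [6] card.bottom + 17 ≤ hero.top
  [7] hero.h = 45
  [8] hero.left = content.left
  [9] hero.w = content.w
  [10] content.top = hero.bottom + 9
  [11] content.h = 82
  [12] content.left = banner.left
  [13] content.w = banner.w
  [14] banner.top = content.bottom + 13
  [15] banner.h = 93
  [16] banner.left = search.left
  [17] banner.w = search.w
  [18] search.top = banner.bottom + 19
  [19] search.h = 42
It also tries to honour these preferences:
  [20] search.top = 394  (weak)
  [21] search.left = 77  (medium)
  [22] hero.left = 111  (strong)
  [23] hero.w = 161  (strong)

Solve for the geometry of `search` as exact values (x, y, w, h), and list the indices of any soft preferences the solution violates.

1. search.x = 77  [banner.left = search.left]
2. search.w = 161  [banner.w = search.w]
3. search.y = 394  [search.top = banner.bottom + 19]
4. search.h = 42  [search.h = 42]

search = (x=77, y=394, w=161, h=42)
violated soft preferences: 22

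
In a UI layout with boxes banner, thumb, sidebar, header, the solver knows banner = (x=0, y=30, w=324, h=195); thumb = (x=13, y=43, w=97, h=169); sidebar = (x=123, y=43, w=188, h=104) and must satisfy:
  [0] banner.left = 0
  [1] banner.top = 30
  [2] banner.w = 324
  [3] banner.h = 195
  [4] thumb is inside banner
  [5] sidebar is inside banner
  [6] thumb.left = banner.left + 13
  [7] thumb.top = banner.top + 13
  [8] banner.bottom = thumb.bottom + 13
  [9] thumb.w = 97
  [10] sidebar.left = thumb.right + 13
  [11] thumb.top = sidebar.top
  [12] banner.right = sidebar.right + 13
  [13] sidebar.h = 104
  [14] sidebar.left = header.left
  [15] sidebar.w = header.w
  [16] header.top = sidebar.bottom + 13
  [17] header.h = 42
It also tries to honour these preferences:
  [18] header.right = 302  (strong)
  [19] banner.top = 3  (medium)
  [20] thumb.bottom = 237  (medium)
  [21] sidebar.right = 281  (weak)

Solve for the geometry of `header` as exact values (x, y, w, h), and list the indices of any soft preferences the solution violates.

header = (x=123, y=160, w=188, h=42)
violated soft preferences: 18, 19, 20, 21

1. header.x = 123  [sidebar.left = header.left]
2. header.w = 188  [sidebar.w = header.w]
3. header.y = 160  [header.top = sidebar.bottom + 13]
4. header.h = 42  [header.h = 42]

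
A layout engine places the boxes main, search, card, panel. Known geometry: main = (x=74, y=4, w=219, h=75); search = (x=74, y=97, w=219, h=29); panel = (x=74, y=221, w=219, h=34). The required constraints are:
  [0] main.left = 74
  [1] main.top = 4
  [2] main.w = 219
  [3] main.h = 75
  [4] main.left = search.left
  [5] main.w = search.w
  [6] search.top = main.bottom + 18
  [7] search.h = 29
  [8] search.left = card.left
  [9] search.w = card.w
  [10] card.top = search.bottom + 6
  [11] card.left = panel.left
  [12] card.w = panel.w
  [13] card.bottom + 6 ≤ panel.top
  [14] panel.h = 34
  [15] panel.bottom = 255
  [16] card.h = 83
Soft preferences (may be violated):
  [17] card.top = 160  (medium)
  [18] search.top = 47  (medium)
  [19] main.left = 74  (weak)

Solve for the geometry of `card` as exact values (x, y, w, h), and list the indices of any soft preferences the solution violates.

1. card.x = 74  [search.left = card.left]
2. card.w = 219  [search.w = card.w]
3. card.y = 132  [card.top = search.bottom + 6]
4. card.h = 83  [card.h = 83]

card = (x=74, y=132, w=219, h=83)
violated soft preferences: 17, 18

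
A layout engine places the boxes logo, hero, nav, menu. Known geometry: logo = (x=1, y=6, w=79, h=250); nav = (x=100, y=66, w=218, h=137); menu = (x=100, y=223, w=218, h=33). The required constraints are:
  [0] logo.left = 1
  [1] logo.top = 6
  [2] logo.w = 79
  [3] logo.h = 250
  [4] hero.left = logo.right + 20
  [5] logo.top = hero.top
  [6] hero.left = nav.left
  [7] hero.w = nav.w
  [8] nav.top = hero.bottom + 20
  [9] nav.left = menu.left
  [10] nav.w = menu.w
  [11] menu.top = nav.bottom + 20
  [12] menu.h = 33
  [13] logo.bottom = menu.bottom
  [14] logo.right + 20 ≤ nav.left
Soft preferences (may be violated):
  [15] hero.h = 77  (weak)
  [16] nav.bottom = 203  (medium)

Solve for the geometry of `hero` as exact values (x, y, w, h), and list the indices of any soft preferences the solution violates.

hero = (x=100, y=6, w=218, h=40)
violated soft preferences: 15

1. hero.x = 100  [hero.left = logo.right + 20]
2. hero.y = 6  [logo.top = hero.top]
3. hero.w = 218  [hero.w = nav.w]
4. hero.h = 40  [nav.top = hero.bottom + 20]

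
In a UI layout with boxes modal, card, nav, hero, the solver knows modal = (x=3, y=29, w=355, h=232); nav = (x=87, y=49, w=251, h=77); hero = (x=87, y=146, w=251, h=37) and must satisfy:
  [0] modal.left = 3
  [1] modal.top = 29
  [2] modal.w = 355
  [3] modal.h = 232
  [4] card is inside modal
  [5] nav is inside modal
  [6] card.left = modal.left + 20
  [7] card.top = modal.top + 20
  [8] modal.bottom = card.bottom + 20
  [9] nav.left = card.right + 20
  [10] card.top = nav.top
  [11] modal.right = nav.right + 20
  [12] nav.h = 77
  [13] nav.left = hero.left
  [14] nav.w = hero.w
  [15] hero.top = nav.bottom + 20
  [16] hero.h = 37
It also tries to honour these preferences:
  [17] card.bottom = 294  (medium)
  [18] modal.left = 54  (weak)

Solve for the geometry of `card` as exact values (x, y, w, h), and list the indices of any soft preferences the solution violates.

1. card.x = 23  [card.left = modal.left + 20]
2. card.y = 49  [card.top = modal.top + 20]
3. card.h = 192  [modal.bottom = card.bottom + 20]
4. card.w = 44  [nav.left = card.right + 20]

card = (x=23, y=49, w=44, h=192)
violated soft preferences: 17, 18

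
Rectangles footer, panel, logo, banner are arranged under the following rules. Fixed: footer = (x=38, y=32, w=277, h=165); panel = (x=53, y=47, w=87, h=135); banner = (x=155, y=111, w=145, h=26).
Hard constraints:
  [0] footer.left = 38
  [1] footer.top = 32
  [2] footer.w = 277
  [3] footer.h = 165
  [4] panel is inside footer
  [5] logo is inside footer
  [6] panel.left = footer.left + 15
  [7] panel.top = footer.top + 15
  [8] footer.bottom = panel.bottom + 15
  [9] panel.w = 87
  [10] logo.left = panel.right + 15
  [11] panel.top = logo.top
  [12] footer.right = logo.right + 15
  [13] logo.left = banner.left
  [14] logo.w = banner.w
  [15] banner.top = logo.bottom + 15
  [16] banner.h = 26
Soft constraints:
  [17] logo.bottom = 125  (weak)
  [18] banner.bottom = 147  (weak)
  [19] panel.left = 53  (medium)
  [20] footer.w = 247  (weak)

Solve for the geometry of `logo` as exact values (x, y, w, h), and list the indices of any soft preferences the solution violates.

logo = (x=155, y=47, w=145, h=49)
violated soft preferences: 17, 18, 20

1. logo.x = 155  [logo.left = panel.right + 15]
2. logo.y = 47  [panel.top = logo.top]
3. logo.w = 145  [footer.right = logo.right + 15]
4. logo.h = 49  [banner.top = logo.bottom + 15]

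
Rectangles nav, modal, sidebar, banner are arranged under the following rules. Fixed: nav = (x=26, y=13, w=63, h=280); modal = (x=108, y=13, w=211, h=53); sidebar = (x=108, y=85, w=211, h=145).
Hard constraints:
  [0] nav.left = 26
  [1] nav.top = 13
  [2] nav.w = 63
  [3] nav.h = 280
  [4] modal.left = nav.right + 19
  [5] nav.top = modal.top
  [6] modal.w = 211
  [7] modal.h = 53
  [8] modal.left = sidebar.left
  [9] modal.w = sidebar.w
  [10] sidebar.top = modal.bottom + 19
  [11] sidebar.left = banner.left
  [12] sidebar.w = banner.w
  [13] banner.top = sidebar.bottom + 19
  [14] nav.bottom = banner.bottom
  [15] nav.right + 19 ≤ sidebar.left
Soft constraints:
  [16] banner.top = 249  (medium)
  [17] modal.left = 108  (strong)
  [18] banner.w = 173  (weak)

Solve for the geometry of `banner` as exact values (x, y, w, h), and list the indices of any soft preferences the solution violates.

1. banner.x = 108  [sidebar.left = banner.left]
2. banner.w = 211  [sidebar.w = banner.w]
3. banner.y = 249  [banner.top = sidebar.bottom + 19]
4. banner.h = 44  [nav.bottom = banner.bottom]

banner = (x=108, y=249, w=211, h=44)
violated soft preferences: 18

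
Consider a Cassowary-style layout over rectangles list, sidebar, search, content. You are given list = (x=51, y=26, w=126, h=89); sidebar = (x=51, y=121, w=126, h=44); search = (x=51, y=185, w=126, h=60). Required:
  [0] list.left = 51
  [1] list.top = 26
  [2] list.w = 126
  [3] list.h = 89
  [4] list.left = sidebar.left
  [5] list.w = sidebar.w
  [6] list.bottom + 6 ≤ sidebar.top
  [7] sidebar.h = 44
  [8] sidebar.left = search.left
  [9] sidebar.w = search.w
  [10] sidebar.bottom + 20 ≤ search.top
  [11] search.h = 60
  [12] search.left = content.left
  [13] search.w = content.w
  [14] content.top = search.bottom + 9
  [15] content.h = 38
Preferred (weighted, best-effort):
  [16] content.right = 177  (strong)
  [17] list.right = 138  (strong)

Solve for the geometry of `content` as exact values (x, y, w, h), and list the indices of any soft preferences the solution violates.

content = (x=51, y=254, w=126, h=38)
violated soft preferences: 17

1. content.x = 51  [search.left = content.left]
2. content.w = 126  [search.w = content.w]
3. content.y = 254  [content.top = search.bottom + 9]
4. content.h = 38  [content.h = 38]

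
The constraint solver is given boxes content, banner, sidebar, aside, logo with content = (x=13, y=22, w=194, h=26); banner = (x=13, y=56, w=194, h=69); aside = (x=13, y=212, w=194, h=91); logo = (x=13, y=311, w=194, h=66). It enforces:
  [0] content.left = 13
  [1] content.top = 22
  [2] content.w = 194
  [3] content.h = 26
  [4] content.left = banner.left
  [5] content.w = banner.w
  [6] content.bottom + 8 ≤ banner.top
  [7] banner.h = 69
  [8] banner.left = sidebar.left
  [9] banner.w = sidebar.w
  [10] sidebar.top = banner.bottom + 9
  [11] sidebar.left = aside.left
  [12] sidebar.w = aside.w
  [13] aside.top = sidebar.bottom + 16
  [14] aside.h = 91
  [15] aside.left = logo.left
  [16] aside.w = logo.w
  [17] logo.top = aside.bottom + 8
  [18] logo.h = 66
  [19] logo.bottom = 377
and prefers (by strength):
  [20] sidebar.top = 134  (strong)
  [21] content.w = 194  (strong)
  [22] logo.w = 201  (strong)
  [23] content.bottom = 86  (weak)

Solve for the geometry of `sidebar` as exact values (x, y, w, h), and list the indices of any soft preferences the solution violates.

1. sidebar.x = 13  [banner.left = sidebar.left]
2. sidebar.w = 194  [banner.w = sidebar.w]
3. sidebar.y = 134  [sidebar.top = banner.bottom + 9]
4. sidebar.h = 62  [aside.top = sidebar.bottom + 16]

sidebar = (x=13, y=134, w=194, h=62)
violated soft preferences: 22, 23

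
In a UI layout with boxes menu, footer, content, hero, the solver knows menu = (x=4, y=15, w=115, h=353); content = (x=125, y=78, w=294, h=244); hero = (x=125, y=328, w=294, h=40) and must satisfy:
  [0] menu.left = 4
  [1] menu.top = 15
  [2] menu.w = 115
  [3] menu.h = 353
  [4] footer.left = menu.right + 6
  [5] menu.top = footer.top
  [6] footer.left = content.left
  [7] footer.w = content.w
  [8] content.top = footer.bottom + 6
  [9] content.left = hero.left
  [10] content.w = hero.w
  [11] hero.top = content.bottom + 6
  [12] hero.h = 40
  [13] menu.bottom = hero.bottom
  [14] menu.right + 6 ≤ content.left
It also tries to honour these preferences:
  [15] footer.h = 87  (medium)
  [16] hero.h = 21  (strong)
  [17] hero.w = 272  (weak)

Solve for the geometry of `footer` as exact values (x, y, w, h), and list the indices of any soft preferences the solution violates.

footer = (x=125, y=15, w=294, h=57)
violated soft preferences: 15, 16, 17

1. footer.x = 125  [footer.left = menu.right + 6]
2. footer.y = 15  [menu.top = footer.top]
3. footer.w = 294  [footer.w = content.w]
4. footer.h = 57  [content.top = footer.bottom + 6]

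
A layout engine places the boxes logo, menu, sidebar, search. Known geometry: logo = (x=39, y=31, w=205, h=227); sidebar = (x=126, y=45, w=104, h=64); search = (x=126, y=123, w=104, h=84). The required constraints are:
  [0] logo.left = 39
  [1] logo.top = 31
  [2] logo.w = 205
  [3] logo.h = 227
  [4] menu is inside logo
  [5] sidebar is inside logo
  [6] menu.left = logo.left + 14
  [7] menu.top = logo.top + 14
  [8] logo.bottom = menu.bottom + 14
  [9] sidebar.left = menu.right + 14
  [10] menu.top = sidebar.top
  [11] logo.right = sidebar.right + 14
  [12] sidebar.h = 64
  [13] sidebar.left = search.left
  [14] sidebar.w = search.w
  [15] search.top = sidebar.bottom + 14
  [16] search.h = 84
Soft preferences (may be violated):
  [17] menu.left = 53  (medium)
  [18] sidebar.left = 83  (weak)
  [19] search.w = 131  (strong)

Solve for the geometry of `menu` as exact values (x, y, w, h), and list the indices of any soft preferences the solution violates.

1. menu.x = 53  [menu.left = logo.left + 14]
2. menu.y = 45  [menu.top = logo.top + 14]
3. menu.h = 199  [logo.bottom = menu.bottom + 14]
4. menu.w = 59  [sidebar.left = menu.right + 14]

menu = (x=53, y=45, w=59, h=199)
violated soft preferences: 18, 19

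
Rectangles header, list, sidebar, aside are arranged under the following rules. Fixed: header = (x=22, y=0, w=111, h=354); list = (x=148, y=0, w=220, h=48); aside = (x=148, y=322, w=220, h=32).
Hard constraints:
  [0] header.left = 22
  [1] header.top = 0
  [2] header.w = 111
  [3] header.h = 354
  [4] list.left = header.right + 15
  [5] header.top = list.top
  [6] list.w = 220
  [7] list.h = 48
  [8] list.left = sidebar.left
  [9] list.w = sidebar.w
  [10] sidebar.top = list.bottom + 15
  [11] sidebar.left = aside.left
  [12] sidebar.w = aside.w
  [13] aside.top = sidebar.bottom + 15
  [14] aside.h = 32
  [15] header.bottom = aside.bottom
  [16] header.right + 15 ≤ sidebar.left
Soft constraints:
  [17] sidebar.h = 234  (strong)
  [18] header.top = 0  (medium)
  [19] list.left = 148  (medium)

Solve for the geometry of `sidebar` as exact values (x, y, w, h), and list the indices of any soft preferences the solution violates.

1. sidebar.x = 148  [list.left = sidebar.left]
2. sidebar.w = 220  [list.w = sidebar.w]
3. sidebar.y = 63  [sidebar.top = list.bottom + 15]
4. sidebar.h = 244  [aside.top = sidebar.bottom + 15]

sidebar = (x=148, y=63, w=220, h=244)
violated soft preferences: 17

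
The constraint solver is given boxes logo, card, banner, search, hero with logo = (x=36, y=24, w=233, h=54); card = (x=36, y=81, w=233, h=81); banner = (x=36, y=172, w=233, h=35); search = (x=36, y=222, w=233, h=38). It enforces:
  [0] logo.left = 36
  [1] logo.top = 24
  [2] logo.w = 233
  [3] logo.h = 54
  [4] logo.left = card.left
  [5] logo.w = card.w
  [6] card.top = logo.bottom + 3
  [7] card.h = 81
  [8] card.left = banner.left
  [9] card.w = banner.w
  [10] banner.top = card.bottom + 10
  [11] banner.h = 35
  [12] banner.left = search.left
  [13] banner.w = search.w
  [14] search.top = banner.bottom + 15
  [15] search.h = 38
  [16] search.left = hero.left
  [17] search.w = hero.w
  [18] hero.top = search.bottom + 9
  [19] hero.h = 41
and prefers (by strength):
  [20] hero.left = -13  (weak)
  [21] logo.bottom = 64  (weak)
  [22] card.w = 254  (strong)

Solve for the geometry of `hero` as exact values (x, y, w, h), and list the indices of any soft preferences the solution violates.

1. hero.x = 36  [search.left = hero.left]
2. hero.w = 233  [search.w = hero.w]
3. hero.y = 269  [hero.top = search.bottom + 9]
4. hero.h = 41  [hero.h = 41]

hero = (x=36, y=269, w=233, h=41)
violated soft preferences: 20, 21, 22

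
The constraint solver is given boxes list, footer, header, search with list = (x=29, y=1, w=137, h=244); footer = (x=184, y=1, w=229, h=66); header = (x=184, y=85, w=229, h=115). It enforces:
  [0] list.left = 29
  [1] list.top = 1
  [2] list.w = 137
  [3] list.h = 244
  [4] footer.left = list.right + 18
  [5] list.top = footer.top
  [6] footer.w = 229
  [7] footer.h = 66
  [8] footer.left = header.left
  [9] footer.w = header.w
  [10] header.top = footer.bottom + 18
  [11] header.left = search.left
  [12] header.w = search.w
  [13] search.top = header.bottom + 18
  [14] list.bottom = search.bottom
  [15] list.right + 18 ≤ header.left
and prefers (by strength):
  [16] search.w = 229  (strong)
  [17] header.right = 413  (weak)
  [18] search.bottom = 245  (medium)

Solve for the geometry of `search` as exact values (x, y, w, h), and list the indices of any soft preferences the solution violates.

search = (x=184, y=218, w=229, h=27)
violated soft preferences: none

1. search.x = 184  [header.left = search.left]
2. search.w = 229  [header.w = search.w]
3. search.y = 218  [search.top = header.bottom + 18]
4. search.h = 27  [list.bottom = search.bottom]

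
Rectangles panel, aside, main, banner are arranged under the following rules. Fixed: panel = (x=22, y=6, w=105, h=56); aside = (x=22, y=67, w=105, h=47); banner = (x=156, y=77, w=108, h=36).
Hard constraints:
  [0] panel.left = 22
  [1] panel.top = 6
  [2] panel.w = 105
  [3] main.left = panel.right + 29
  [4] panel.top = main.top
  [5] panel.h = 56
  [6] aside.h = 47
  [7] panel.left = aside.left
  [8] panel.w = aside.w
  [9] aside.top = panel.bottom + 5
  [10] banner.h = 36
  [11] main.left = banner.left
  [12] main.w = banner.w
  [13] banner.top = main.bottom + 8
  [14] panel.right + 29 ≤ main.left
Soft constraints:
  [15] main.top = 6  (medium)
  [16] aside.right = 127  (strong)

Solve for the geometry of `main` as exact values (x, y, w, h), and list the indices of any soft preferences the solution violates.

1. main.x = 156  [main.left = panel.right + 29]
2. main.y = 6  [panel.top = main.top]
3. main.w = 108  [main.w = banner.w]
4. main.h = 63  [banner.top = main.bottom + 8]

main = (x=156, y=6, w=108, h=63)
violated soft preferences: none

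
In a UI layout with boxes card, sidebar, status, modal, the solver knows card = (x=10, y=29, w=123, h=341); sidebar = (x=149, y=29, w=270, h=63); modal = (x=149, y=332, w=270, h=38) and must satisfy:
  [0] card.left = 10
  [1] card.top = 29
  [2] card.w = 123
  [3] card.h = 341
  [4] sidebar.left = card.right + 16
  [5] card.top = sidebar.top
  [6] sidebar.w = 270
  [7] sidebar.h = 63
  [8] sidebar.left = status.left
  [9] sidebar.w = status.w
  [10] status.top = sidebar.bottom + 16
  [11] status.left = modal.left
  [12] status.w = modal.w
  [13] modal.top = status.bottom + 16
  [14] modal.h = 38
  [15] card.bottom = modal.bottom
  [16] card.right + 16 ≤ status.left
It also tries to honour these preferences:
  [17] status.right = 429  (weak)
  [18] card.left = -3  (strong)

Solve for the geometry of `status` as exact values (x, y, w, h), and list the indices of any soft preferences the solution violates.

status = (x=149, y=108, w=270, h=208)
violated soft preferences: 17, 18

1. status.x = 149  [sidebar.left = status.left]
2. status.w = 270  [sidebar.w = status.w]
3. status.y = 108  [status.top = sidebar.bottom + 16]
4. status.h = 208  [modal.top = status.bottom + 16]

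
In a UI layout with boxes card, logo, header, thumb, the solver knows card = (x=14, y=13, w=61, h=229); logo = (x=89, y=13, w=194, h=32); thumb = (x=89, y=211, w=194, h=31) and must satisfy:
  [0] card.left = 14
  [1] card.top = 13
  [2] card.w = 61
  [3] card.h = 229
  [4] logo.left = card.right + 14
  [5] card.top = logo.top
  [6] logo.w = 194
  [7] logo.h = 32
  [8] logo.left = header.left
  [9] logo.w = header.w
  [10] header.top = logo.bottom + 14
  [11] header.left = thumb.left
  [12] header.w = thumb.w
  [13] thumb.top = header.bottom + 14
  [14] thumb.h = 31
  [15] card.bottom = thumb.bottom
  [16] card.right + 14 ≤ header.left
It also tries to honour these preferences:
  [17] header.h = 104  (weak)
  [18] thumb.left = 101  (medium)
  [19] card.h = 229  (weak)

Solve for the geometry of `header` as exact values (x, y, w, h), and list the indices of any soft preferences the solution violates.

1. header.x = 89  [logo.left = header.left]
2. header.w = 194  [logo.w = header.w]
3. header.y = 59  [header.top = logo.bottom + 14]
4. header.h = 138  [thumb.top = header.bottom + 14]

header = (x=89, y=59, w=194, h=138)
violated soft preferences: 17, 18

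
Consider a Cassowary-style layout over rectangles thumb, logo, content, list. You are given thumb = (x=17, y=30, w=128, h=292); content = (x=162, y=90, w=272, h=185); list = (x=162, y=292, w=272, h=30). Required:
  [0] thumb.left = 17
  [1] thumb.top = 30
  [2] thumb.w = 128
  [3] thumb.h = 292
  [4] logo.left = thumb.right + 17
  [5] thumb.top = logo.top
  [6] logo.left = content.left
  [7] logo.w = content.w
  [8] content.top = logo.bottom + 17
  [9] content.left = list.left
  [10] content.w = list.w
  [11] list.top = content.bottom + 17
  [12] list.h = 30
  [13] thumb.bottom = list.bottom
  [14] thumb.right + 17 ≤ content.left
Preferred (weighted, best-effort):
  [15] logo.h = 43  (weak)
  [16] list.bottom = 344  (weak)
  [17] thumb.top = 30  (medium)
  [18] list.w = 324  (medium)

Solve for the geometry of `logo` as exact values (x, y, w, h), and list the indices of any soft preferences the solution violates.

1. logo.x = 162  [logo.left = thumb.right + 17]
2. logo.y = 30  [thumb.top = logo.top]
3. logo.w = 272  [logo.w = content.w]
4. logo.h = 43  [content.top = logo.bottom + 17]

logo = (x=162, y=30, w=272, h=43)
violated soft preferences: 16, 18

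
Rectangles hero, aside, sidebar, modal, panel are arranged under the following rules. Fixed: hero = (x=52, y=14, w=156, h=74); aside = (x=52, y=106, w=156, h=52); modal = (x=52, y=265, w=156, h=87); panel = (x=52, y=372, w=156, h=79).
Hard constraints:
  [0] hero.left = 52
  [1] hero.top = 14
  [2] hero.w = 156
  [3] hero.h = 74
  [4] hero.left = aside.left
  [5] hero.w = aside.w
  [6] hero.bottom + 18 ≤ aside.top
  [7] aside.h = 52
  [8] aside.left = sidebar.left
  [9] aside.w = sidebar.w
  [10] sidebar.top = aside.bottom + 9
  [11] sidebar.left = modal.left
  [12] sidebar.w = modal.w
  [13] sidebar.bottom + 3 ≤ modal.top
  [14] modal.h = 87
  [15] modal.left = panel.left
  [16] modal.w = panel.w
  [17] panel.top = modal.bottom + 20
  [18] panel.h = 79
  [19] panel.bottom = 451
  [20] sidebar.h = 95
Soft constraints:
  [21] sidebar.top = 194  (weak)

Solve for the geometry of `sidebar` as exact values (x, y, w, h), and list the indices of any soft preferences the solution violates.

sidebar = (x=52, y=167, w=156, h=95)
violated soft preferences: 21

1. sidebar.x = 52  [aside.left = sidebar.left]
2. sidebar.w = 156  [aside.w = sidebar.w]
3. sidebar.y = 167  [sidebar.top = aside.bottom + 9]
4. sidebar.h = 95  [sidebar.h = 95]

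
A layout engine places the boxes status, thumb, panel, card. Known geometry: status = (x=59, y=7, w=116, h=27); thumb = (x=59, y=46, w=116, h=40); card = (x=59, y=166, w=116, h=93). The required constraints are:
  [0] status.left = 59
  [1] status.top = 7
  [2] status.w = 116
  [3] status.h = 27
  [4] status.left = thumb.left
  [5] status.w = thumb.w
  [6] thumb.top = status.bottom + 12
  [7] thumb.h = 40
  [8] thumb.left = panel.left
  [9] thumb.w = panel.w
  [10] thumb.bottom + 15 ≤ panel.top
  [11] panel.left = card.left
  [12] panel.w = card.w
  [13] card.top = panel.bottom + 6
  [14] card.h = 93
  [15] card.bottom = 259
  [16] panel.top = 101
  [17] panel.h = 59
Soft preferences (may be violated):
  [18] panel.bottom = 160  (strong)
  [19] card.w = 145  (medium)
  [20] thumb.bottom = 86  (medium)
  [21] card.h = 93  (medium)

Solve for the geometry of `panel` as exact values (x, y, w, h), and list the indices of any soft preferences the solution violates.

1. panel.x = 59  [thumb.left = panel.left]
2. panel.w = 116  [thumb.w = panel.w]
3. panel.y = 101  [panel.top = 101]
4. panel.h = 59  [panel.h = 59]

panel = (x=59, y=101, w=116, h=59)
violated soft preferences: 19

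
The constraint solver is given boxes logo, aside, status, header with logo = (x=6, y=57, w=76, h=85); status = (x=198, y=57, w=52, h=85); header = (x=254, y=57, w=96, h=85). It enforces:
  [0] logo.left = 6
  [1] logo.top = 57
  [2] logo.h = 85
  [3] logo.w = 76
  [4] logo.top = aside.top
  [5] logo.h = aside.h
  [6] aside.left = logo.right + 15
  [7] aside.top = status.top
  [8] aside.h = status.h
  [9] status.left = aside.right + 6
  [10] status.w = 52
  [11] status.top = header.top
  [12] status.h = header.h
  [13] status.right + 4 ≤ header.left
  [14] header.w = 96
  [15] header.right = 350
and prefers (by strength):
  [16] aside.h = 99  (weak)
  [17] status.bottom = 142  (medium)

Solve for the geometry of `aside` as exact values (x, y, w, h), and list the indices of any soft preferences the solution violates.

aside = (x=97, y=57, w=95, h=85)
violated soft preferences: 16

1. aside.y = 57  [logo.top = aside.top]
2. aside.h = 85  [logo.h = aside.h]
3. aside.x = 97  [aside.left = logo.right + 15]
4. aside.w = 95  [status.left = aside.right + 6]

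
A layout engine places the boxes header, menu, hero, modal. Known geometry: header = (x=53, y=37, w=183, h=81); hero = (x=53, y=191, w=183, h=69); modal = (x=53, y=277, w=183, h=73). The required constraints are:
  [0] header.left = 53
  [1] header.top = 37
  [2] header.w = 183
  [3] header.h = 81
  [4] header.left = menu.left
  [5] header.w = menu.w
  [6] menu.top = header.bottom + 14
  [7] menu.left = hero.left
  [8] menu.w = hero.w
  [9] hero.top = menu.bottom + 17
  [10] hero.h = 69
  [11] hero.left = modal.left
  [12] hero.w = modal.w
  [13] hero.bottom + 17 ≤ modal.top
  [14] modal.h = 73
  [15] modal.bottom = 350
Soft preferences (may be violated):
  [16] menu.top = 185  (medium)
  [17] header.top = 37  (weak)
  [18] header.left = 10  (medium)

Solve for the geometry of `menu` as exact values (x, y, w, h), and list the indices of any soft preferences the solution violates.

1. menu.x = 53  [header.left = menu.left]
2. menu.w = 183  [header.w = menu.w]
3. menu.y = 132  [menu.top = header.bottom + 14]
4. menu.h = 42  [hero.top = menu.bottom + 17]

menu = (x=53, y=132, w=183, h=42)
violated soft preferences: 16, 18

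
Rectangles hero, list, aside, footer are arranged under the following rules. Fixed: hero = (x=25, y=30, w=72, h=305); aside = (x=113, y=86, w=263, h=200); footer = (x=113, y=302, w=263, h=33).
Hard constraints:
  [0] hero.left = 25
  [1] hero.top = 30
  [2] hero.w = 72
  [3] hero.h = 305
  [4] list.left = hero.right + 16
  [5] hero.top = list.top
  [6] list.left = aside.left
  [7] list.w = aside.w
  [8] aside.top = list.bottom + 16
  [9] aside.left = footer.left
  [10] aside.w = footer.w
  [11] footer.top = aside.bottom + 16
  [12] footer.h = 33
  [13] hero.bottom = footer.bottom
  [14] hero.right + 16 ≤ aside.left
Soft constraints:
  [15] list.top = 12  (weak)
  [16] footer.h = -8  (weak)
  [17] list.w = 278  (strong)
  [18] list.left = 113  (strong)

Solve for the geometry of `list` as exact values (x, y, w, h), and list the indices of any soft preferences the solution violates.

1. list.x = 113  [list.left = hero.right + 16]
2. list.y = 30  [hero.top = list.top]
3. list.w = 263  [list.w = aside.w]
4. list.h = 40  [aside.top = list.bottom + 16]

list = (x=113, y=30, w=263, h=40)
violated soft preferences: 15, 16, 17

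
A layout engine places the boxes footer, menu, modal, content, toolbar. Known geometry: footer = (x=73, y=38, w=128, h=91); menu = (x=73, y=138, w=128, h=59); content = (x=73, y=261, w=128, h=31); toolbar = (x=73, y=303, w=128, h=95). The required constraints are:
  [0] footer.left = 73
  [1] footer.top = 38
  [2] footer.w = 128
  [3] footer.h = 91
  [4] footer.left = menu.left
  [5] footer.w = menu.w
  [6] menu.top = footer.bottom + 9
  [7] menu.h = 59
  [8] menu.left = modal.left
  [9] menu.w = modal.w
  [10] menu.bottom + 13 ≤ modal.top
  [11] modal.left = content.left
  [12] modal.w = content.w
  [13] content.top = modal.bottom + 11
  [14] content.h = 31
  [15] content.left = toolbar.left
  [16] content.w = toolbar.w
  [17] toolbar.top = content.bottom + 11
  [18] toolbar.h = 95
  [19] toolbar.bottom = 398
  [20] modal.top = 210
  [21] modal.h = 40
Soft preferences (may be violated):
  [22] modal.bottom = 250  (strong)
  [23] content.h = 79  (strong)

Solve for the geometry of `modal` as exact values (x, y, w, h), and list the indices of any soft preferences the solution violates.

1. modal.x = 73  [menu.left = modal.left]
2. modal.w = 128  [menu.w = modal.w]
3. modal.y = 210  [modal.top = 210]
4. modal.h = 40  [modal.h = 40]

modal = (x=73, y=210, w=128, h=40)
violated soft preferences: 23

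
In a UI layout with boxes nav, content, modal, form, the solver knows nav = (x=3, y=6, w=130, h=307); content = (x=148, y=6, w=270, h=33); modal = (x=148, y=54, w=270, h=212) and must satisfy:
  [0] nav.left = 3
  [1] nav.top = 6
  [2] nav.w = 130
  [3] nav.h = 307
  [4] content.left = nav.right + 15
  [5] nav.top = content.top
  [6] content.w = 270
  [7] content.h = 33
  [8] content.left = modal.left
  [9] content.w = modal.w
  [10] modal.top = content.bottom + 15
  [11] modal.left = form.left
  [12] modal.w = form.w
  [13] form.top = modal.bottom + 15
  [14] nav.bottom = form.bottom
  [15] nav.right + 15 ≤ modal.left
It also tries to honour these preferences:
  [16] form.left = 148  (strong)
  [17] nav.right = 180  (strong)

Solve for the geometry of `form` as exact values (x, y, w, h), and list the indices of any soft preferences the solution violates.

1. form.x = 148  [modal.left = form.left]
2. form.w = 270  [modal.w = form.w]
3. form.y = 281  [form.top = modal.bottom + 15]
4. form.h = 32  [nav.bottom = form.bottom]

form = (x=148, y=281, w=270, h=32)
violated soft preferences: 17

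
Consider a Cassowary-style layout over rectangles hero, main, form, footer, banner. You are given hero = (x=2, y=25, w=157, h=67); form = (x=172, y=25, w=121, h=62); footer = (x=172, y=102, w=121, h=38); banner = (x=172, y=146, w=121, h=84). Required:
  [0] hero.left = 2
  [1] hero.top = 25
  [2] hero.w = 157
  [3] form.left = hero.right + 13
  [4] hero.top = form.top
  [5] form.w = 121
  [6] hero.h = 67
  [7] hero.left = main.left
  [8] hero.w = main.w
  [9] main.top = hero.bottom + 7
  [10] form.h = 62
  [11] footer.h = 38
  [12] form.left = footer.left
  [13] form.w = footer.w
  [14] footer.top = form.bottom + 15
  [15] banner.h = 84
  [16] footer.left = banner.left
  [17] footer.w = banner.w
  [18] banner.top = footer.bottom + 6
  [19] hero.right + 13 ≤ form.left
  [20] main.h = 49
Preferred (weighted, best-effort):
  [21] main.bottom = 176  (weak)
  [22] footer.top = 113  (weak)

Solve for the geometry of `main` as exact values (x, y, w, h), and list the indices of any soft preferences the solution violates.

1. main.x = 2  [hero.left = main.left]
2. main.w = 157  [hero.w = main.w]
3. main.y = 99  [main.top = hero.bottom + 7]
4. main.h = 49  [main.h = 49]

main = (x=2, y=99, w=157, h=49)
violated soft preferences: 21, 22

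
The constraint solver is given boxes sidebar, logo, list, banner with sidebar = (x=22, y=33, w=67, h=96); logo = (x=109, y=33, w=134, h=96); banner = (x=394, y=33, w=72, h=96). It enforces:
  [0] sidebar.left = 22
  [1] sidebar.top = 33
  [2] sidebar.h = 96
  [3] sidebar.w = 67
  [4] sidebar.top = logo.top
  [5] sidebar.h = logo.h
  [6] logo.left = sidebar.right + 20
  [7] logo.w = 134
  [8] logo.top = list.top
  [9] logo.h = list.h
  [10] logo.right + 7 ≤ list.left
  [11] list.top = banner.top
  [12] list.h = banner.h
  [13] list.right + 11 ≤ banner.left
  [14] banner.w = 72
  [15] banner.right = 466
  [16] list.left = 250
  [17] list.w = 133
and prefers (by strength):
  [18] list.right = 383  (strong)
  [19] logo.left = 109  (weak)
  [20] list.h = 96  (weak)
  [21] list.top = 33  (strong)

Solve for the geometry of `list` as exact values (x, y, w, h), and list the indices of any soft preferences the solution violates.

1. list.y = 33  [logo.top = list.top]
2. list.h = 96  [logo.h = list.h]
3. list.x = 250  [list.left = 250]
4. list.w = 133  [list.w = 133]

list = (x=250, y=33, w=133, h=96)
violated soft preferences: none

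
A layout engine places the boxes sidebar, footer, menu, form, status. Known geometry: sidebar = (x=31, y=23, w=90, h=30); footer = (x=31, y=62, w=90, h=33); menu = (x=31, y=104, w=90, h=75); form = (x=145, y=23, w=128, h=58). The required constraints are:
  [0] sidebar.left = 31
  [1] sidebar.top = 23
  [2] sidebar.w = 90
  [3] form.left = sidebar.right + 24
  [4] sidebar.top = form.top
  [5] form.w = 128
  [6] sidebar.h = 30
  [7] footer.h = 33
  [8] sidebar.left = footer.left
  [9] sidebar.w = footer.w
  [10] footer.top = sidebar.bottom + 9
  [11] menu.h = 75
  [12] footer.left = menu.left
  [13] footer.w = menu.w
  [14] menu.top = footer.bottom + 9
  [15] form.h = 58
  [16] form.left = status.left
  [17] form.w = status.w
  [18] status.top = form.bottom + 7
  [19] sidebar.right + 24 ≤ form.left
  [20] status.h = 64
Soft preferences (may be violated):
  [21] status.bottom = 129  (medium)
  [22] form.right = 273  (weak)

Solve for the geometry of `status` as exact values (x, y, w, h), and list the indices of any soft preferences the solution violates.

status = (x=145, y=88, w=128, h=64)
violated soft preferences: 21

1. status.x = 145  [form.left = status.left]
2. status.w = 128  [form.w = status.w]
3. status.y = 88  [status.top = form.bottom + 7]
4. status.h = 64  [status.h = 64]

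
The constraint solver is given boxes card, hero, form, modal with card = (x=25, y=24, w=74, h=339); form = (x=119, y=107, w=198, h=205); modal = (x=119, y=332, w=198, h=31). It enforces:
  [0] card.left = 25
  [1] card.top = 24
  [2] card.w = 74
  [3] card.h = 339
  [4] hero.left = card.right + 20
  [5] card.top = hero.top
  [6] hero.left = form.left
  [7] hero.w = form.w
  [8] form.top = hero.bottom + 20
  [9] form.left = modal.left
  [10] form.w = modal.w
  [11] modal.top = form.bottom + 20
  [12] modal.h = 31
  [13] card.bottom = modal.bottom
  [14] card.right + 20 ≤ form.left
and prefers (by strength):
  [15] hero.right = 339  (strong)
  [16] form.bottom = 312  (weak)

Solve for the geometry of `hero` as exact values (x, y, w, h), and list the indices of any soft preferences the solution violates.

hero = (x=119, y=24, w=198, h=63)
violated soft preferences: 15

1. hero.x = 119  [hero.left = card.right + 20]
2. hero.y = 24  [card.top = hero.top]
3. hero.w = 198  [hero.w = form.w]
4. hero.h = 63  [form.top = hero.bottom + 20]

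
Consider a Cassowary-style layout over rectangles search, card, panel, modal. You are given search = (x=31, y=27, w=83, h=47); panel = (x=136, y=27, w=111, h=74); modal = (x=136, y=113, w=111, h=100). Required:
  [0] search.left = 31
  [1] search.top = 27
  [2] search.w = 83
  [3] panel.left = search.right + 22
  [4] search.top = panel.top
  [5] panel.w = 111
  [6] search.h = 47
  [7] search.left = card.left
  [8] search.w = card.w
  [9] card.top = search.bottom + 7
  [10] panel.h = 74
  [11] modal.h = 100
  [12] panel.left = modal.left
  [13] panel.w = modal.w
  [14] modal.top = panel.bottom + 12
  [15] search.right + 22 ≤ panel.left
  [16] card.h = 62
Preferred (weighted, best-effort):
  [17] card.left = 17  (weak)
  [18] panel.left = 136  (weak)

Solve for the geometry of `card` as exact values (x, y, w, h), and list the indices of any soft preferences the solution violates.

card = (x=31, y=81, w=83, h=62)
violated soft preferences: 17

1. card.x = 31  [search.left = card.left]
2. card.w = 83  [search.w = card.w]
3. card.y = 81  [card.top = search.bottom + 7]
4. card.h = 62  [card.h = 62]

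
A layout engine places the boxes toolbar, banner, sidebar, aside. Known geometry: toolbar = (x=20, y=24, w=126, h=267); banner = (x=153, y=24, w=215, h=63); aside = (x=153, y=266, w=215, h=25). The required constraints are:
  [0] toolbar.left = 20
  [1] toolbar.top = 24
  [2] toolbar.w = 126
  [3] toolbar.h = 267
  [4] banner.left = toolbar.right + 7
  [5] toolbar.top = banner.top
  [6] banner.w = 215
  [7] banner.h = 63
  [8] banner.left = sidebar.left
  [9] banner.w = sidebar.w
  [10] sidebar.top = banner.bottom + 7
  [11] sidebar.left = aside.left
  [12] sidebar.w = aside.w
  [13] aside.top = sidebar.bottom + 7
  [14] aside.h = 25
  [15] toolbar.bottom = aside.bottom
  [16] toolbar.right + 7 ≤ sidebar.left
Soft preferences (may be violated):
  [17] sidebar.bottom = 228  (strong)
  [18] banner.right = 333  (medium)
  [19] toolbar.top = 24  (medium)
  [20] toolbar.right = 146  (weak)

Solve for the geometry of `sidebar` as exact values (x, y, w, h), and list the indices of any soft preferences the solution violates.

sidebar = (x=153, y=94, w=215, h=165)
violated soft preferences: 17, 18

1. sidebar.x = 153  [banner.left = sidebar.left]
2. sidebar.w = 215  [banner.w = sidebar.w]
3. sidebar.y = 94  [sidebar.top = banner.bottom + 7]
4. sidebar.h = 165  [aside.top = sidebar.bottom + 7]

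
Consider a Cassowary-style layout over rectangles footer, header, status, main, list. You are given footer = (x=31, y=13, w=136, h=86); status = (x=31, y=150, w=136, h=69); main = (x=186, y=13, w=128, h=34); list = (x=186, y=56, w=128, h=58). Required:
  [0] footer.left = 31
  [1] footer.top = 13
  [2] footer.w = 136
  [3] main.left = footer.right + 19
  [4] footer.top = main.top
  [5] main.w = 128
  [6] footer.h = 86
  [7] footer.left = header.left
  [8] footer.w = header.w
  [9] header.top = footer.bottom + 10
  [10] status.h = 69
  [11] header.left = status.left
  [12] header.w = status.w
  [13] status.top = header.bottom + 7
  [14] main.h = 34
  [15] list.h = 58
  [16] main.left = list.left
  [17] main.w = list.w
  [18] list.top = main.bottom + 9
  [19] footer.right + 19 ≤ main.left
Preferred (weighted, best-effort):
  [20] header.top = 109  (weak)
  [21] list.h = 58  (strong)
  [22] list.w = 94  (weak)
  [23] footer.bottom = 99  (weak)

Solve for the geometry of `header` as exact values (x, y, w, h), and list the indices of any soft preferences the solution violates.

header = (x=31, y=109, w=136, h=34)
violated soft preferences: 22

1. header.x = 31  [footer.left = header.left]
2. header.w = 136  [footer.w = header.w]
3. header.y = 109  [header.top = footer.bottom + 10]
4. header.h = 34  [status.top = header.bottom + 7]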